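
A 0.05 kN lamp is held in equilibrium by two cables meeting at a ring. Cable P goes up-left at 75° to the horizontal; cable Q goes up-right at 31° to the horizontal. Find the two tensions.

T_P = 0.04459 kN, T_Q = 0.01346 kN

ΣF_x = 0: −T_P·cos75° + T_Q·cos31° = 0 → T_Q = 0.301947·T_P.
ΣF_y = 0: T_P·sin75° + T_Q·sin31° = 0.05.
Substitute: T_P·(0.965926 + 0.301947·0.515038) = 0.05 → T_P = 0.0445855 ≈ 0.04459 kN.
Then T_Q = 0.301947 × 0.0445855 = 0.01346 kN.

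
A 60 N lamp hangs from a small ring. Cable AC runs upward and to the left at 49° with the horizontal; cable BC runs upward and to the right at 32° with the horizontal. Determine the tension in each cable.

T_AC = 51.52 N, T_BC = 39.85 N

ΣF_x = 0: −T_AC·cos49° + T_BC·cos32° = 0 → T_BC = 0.773611·T_AC.
ΣF_y = 0: T_AC·sin49° + T_BC·sin32° = 60.
Substitute: T_AC·(0.75471 + 0.773611·0.529919) = 60 → T_AC = 51.5171 ≈ 51.52 N.
Then T_BC = 0.773611 × 51.5171 = 39.85 N.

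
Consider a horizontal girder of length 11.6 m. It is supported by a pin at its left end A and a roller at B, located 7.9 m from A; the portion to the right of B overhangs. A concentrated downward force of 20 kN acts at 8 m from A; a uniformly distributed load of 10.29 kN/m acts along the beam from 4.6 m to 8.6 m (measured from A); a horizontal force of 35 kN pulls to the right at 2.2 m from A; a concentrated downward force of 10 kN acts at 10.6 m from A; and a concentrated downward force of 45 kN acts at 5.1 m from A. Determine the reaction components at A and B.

A_x = -35.00 kN, A_y = 19.05 kN, B_y = 97.11 kN

Resultant of the distributed load: 10.29 × 4 = 41.16 kN at 6.6 m from A.
Taking moments about A: B_y·7.9 − 20·8 − (10.29·4)·6.6 − 10·10.6 − 45·5.1 = 0 → B_y = 767.156/7.9 = 97.1084 ≈ 97.11 kN.
ΣF_y = 0: A_y + 97.1084 − 20 − 10.29·4 − 10 − 45 = 0 → A_y = 19.05 kN.
ΣF_x = 0: A_x + 35 = 0 → A_x = -35.00 kN.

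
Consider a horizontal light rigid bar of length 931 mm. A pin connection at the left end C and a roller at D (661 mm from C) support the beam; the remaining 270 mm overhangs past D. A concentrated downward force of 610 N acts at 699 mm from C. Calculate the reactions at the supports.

Taking moments about C: D_y·661 − 610·699 = 0 → D_y = 426390/661 = 645.068 ≈ 645.1 N.
ΣF_y = 0: C_y + 645.068 − 610 = 0 → C_y = -35.07 N.
ΣF_x = 0: no horizontal applied forces, so C_x = 0.

C_x = 0, C_y = -35.07 N, D_y = 645.1 N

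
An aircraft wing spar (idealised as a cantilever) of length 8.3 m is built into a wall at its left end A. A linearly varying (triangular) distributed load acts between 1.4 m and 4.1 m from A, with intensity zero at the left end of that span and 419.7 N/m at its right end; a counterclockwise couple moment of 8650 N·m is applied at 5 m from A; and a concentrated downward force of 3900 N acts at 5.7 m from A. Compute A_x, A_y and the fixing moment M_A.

Resultant of the triangular load: ½ × 419.7 × 2.7 = 566.595 N, acting at 3.2 m from A (one-third of the span from the peak).
ΣF_x = 0: A_x = 0.
ΣF_y = 0: A_y − ½·419.7·2.7 − 3900 = 0 → A_y = 4467 N.
ΣM about A: M_A − (½·419.7·2.7)·3.2 + 8650 − 3900·5.7 = 0 → M_A = 15390 N·m.

A_x = 0, A_y = 4467 N, M_A = 15390 N·m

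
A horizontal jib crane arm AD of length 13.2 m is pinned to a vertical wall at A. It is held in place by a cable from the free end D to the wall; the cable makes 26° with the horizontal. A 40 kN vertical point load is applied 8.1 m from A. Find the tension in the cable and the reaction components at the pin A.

ΣM about A: T·sin26°·13.2 − 40·8.1 = 0 → T = 324/(13.2·0.438371) = 55.9924 ≈ 55.99 kN.
ΣF_x = 0: A_x − T·cos26° = 0 → A_x = 55.9924 × 0.898794 = 50.33 kN.
ΣF_y = 0: A_y + T·sin26° − 40 = 0 → A_y = 40 − 55.9924 × 0.438371 = 15.45 kN.

T = 55.99 kN, A_x = 50.33 kN, A_y = 15.45 kN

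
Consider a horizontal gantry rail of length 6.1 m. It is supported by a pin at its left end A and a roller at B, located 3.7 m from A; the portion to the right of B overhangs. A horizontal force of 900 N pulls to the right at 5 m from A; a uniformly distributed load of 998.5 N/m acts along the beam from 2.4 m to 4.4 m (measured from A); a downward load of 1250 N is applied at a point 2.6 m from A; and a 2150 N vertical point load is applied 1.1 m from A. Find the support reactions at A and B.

A_x = -900.0 N, A_y = 2044 N, B_y = 3353 N

Resultant of the distributed load: 998.5 × 2 = 1997 N at 3.4 m from A.
ΣM about A: B_y·3.7 − (998.5·2)·3.4 − 1250·2.6 − 2150·1.1 = 0 → B_y = 12404.8/3.7 = 3352.65 ≈ 3353 N.
ΣF_y = 0: A_y + 3352.65 − 998.5·2 − 1250 − 2150 = 0 → A_y = 2044 N.
ΣF_x = 0: A_x + 900 = 0 → A_x = -900.0 N.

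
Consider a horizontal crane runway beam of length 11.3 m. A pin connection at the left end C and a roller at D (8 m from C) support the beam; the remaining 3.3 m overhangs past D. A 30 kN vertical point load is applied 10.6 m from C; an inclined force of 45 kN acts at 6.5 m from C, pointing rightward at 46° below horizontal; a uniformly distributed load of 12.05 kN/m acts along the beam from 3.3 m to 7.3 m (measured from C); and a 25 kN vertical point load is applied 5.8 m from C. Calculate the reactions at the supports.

Resultant of the distributed load: 12.05 × 4 = 48.2 kN at 5.3 m from C.
Moments about C: D_y·8 − 30·10.6 − 45·sin46°·6.5 − (12.05·4)·5.3 − 25·5.8 = 0 → D_y = 928.867/8 = 116.108 ≈ 116.1 kN.
ΣF_y = 0: C_y + 116.108 − 30 − 45·sin46° − 12.05·4 − 25 = 0 → C_y = 19.46 kN.
ΣF_x = 0: C_x + 45·cos46° = 0 → C_x = -31.26 kN.

C_x = -31.26 kN, C_y = 19.46 kN, D_y = 116.1 kN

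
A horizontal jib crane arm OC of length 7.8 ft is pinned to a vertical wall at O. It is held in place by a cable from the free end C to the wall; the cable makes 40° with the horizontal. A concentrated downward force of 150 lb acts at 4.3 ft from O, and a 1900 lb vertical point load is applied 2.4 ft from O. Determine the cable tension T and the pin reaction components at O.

ΣM about O: T·sin40°·7.8 − 150·4.3 − 1900·2.4 = 0 → T = 5205/(7.8·0.642788) = 1038.15 ≈ 1038 lb.
ΣF_x = 0: O_x − T·cos40° = 0 → O_x = 1038.15 × 0.766044 = 795.3 lb.
ΣF_y = 0: O_y + T·sin40° − 150 − 1900 = 0 → O_y = 2050 − 1038.15 × 0.642788 = 1383 lb.

T = 1038 lb, O_x = 795.3 lb, O_y = 1383 lb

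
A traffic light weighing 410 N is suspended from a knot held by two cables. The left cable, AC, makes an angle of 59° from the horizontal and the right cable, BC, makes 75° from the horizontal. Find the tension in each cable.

ΣF_x = 0: −T_AC·cos59° + T_BC·cos75° = 0 → T_BC = 1.98995·T_AC.
ΣF_y = 0: T_AC·sin59° + T_BC·sin75° = 410.
Substitute: T_AC·(0.857167 + 1.98995·0.965926) = 410 → T_AC = 147.519 ≈ 147.5 N.
Then T_BC = 1.98995 × 147.519 = 293.6 N.

T_AC = 147.5 N, T_BC = 293.6 N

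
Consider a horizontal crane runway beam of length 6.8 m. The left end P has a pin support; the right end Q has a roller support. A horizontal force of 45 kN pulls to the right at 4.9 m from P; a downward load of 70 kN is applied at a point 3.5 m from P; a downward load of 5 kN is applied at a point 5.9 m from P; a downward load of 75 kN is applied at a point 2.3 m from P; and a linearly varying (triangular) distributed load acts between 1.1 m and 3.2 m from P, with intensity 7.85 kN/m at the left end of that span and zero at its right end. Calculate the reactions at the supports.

P_x = -45.00 kN, P_y = 90.33 kN, Q_y = 67.92 kN

Resultant of the triangular load: ½ × 7.85 × 2.1 = 8.2425 kN, acting at 1.8 m from P (one-third of the span from the peak).
ΣM about P: Q_y·6.8 − 70·3.5 − 5·5.9 − 75·2.3 − (½·7.85·2.1)·1.8 = 0 → Q_y = 461.8365/6.8 = 67.9171 ≈ 67.92 kN.
ΣF_y = 0: P_y + 67.9171 − 70 − 5 − 75 − ½·7.85·2.1 = 0 → P_y = 90.33 kN.
ΣF_x = 0: P_x + 45 = 0 → P_x = -45.00 kN.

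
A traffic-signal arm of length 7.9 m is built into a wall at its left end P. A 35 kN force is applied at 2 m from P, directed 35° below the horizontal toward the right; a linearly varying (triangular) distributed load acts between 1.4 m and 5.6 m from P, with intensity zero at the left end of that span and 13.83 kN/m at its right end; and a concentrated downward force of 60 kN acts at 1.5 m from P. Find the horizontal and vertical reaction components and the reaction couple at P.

P_x = -28.67 kN, P_y = 109.1 kN, M_P = 252.1 kN·m

Resultant of the triangular load: ½ × 13.83 × 4.2 = 29.043 kN, acting at 4.2 m from P (one-third of the span from the peak).
ΣF_x = 0: P_x + 35·cos35° = 0 → P_x = -28.67 kN.
ΣF_y = 0: P_y − 35·sin35° − ½·13.83·4.2 − 60 = 0 → P_y = 109.1 kN.
ΣM about P: M_P − 35·sin35°·2 − (½·13.83·4.2)·4.2 − 60·1.5 = 0 → M_P = 252.1 kN·m.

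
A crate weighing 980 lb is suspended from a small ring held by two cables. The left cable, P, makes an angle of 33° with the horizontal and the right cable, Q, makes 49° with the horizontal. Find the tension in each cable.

T_P = 649.3 lb, T_Q = 830.0 lb

ΣF_x = 0: −T_P·cos33° + T_Q·cos49° = 0 → T_Q = 1.27835·T_P.
ΣF_y = 0: T_P·sin33° + T_Q·sin49° = 980.
Substitute: T_P·(0.544639 + 1.27835·0.75471) = 980 → T_P = 649.255 ≈ 649.3 lb.
Then T_Q = 1.27835 × 649.255 = 830.0 lb.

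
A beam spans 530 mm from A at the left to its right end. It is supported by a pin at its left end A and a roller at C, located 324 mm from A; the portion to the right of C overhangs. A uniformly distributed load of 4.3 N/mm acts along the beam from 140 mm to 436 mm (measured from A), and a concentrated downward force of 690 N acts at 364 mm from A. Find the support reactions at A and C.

Resultant of the distributed load: 4.3 × 296 = 1272.8 N at 288 mm from A.
ΣM about A: C_y·324 − (4.3·296)·288 − 690·364 = 0 → C_y = 617726.4/324 = 1906.56 ≈ 1907 N.
ΣF_y = 0: A_y + 1906.56 − 4.3·296 − 690 = 0 → A_y = 56.24 N.
ΣF_x = 0: no horizontal applied forces, so A_x = 0.

A_x = 0, A_y = 56.24 N, C_y = 1907 N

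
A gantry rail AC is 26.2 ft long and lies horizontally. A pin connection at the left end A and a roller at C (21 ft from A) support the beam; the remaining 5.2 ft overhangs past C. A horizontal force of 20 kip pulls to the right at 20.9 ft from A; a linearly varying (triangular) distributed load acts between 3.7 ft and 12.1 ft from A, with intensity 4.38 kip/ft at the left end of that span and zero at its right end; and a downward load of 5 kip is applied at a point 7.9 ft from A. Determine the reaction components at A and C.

A_x = -20.00 kip, A_y = 15.82 kip, C_y = 7.575 kip

Resultant of the triangular load: ½ × 4.38 × 8.4 = 18.396 kip, acting at 6.5 ft from A (one-third of the span from the peak).
ΣM about A: C_y·21 − (½·4.38·8.4)·6.5 − 5·7.9 = 0 → C_y = 159.074/21 = 7.57495 ≈ 7.575 kip.
ΣF_y = 0: A_y + 7.57495 − ½·4.38·8.4 − 5 = 0 → A_y = 15.82 kip.
ΣF_x = 0: A_x + 20 = 0 → A_x = -20.00 kip.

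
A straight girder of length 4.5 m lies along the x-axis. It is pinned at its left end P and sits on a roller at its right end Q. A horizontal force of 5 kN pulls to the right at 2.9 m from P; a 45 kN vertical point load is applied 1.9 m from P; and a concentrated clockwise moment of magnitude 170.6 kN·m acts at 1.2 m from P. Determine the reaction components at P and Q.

P_x = -5.000 kN, P_y = -11.91 kN, Q_y = 56.91 kN

Moments about P: Q_y·4.5 − 45·1.9 − 170.6 = 0 → Q_y = 256.1/4.5 = 56.9111 ≈ 56.91 kN.
ΣF_y = 0: P_y + 56.9111 − 45 = 0 → P_y = -11.91 kN.
ΣF_x = 0: P_x + 5 = 0 → P_x = -5.000 kN.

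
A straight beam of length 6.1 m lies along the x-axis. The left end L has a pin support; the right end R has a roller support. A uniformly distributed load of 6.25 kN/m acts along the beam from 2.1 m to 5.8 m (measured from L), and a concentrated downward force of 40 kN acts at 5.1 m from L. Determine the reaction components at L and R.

L_x = 0, L_y = 14.71 kN, R_y = 48.42 kN

Resultant of the distributed load: 6.25 × 3.7 = 23.125 kN at 3.95 m from L.
Taking moments about L: R_y·6.1 − (6.25·3.7)·3.95 − 40·5.1 = 0 → R_y = 295.34375/6.1 = 48.417 ≈ 48.42 kN.
ΣF_y = 0: L_y + 48.417 − 6.25·3.7 − 40 = 0 → L_y = 14.71 kN.
ΣF_x = 0: no horizontal applied forces, so L_x = 0.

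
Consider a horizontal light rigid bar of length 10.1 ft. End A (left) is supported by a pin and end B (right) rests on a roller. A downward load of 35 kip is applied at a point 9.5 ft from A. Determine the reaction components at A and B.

ΣM about A: B_y·10.1 − 35·9.5 = 0 → B_y = 332.5/10.1 = 32.9208 ≈ 32.92 kip.
ΣF_y = 0: A_y + 32.9208 − 35 = 0 → A_y = 2.079 kip.
ΣF_x = 0: no horizontal applied forces, so A_x = 0.

A_x = 0, A_y = 2.079 kip, B_y = 32.92 kip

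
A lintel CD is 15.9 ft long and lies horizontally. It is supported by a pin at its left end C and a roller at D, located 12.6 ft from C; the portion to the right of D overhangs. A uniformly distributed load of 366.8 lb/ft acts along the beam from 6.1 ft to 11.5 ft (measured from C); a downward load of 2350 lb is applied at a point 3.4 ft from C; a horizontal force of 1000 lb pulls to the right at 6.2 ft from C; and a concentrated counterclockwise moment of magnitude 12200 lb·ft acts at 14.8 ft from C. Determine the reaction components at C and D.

Resultant of the distributed load: 366.8 × 5.4 = 1980.72 lb at 8.8 ft from C.
Taking moments about C: D_y·12.6 − (366.8·5.4)·8.8 − 2350·3.4 + 12200 = 0 → D_y = 13220.336/12.6 = 1049.23 ≈ 1049 lb.
ΣF_y = 0: C_y + 1049.23 − 366.8·5.4 − 2350 = 0 → C_y = 3281 lb.
ΣF_x = 0: C_x + 1000 = 0 → C_x = -1000 lb.

C_x = -1000 lb, C_y = 3281 lb, D_y = 1049 lb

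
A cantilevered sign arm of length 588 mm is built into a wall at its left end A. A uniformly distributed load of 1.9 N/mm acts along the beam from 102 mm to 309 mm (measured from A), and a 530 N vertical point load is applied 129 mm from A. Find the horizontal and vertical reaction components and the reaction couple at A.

A_x = 0, A_y = 923.3 N, M_A = 149200 N·mm

Resultant of the distributed load: 1.9 × 207 = 393.3 N at 205.5 mm from A.
ΣF_x = 0: A_x = 0.
ΣF_y = 0: A_y − 1.9·207 − 530 = 0 → A_y = 923.3 N.
ΣM about A: M_A − (1.9·207)·205.5 − 530·129 = 0 → M_A = 149200 N·mm.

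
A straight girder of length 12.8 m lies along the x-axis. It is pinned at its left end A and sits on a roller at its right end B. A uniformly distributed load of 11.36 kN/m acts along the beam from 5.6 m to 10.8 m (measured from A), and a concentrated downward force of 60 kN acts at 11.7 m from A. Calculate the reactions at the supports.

A_x = 0, A_y = 26.39 kN, B_y = 92.69 kN

Resultant of the distributed load: 11.36 × 5.2 = 59.072 kN at 8.2 m from A.
Moments about A: B_y·12.8 − (11.36·5.2)·8.2 − 60·11.7 = 0 → B_y = 1186.3904/12.8 = 92.6867 ≈ 92.69 kN.
ΣF_y = 0: A_y + 92.6867 − 11.36·5.2 − 60 = 0 → A_y = 26.39 kN.
ΣF_x = 0: no horizontal applied forces, so A_x = 0.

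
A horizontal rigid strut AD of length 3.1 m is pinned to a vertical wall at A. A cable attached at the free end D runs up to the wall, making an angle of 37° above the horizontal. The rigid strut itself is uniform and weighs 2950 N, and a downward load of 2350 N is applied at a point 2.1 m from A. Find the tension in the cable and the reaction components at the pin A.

T = 5096 N, A_x = 4070 N, A_y = 2233 N

ΣM about A: T·sin37°·3.1 − 2950·1.55 − 2350·2.1 = 0 → T = 9507.5/(3.1·0.601815) = 5096.14 ≈ 5096 N.
ΣF_x = 0: A_x − T·cos37° = 0 → A_x = 5096.14 × 0.798636 = 4070 N.
ΣF_y = 0: A_y + T·sin37° − 2950 − 2350 = 0 → A_y = 5300 − 5096.14 × 0.601815 = 2233 N.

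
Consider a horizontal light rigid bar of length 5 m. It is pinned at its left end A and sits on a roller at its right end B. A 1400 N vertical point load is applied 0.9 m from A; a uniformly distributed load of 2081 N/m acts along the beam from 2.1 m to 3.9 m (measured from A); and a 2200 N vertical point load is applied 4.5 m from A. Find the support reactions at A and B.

Resultant of the distributed load: 2081 × 1.8 = 3745.8 N at 3 m from A.
ΣM about A: B_y·5 − 1400·0.9 − (2081·1.8)·3 − 2200·4.5 = 0 → B_y = 22397.4/5 = 4479.48 ≈ 4479 N.
ΣF_y = 0: A_y + 4479.48 − 1400 − 2081·1.8 − 2200 = 0 → A_y = 2866 N.
ΣF_x = 0: no horizontal applied forces, so A_x = 0.

A_x = 0, A_y = 2866 N, B_y = 4479 N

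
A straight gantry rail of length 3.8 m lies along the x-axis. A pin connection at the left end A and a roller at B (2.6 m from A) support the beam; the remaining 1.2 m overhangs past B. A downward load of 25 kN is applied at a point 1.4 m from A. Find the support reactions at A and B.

Moments about A: B_y·2.6 − 25·1.4 = 0 → B_y = 35/2.6 = 13.4615 ≈ 13.46 kN.
ΣF_y = 0: A_y + 13.4615 − 25 = 0 → A_y = 11.54 kN.
ΣF_x = 0: no horizontal applied forces, so A_x = 0.

A_x = 0, A_y = 11.54 kN, B_y = 13.46 kN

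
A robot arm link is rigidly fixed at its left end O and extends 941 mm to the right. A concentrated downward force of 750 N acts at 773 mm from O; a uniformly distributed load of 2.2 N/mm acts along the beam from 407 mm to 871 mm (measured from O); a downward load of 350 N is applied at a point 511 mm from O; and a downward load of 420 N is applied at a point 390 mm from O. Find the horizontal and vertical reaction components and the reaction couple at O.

O_x = 0, O_y = 2541 N, M_O = 1575000 N·mm

Resultant of the distributed load: 2.2 × 464 = 1020.8 N at 639 mm from O.
ΣF_x = 0: O_x = 0.
ΣF_y = 0: O_y − 750 − 2.2·464 − 350 − 420 = 0 → O_y = 2541 N.
ΣM about O: M_O − 750·773 − (2.2·464)·639 − 350·511 − 420·390 = 0 → M_O = 1575000 N·mm.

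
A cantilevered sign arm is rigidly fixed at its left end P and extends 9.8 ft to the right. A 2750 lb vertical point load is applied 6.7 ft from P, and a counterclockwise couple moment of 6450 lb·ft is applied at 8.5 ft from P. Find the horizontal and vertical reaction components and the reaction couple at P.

P_x = 0, P_y = 2750 lb, M_P = 11980 lb·ft

ΣF_x = 0: P_x = 0.
ΣF_y = 0: P_y − 2750 = 0 → P_y = 2750 lb.
ΣM about P: M_P − 2750·6.7 + 6450 = 0 → M_P = 11980 lb·ft.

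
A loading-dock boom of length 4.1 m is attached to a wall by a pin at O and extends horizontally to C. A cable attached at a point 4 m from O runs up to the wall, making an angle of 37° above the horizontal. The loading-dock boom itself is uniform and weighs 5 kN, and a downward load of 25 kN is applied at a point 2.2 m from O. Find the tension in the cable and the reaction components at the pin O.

ΣM about O: T·sin37°·4 − 5·2.05 − 25·2.2 = 0 → T = 65.25/(4·0.601815) = 27.1055 ≈ 27.11 kN.
ΣF_x = 0: O_x − T·cos37° = 0 → O_x = 27.1055 × 0.798636 = 21.65 kN.
ΣF_y = 0: O_y + T·sin37° − 5 − 25 = 0 → O_y = 30 − 27.1055 × 0.601815 = 13.69 kN.

T = 27.11 kN, O_x = 21.65 kN, O_y = 13.69 kN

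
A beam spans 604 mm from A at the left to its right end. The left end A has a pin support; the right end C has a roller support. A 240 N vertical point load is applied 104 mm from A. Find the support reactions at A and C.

Taking moments about A: C_y·604 − 240·104 = 0 → C_y = 24960/604 = 41.3245 ≈ 41.32 N.
ΣF_y = 0: A_y + 41.3245 − 240 = 0 → A_y = 198.7 N.
ΣF_x = 0: no horizontal applied forces, so A_x = 0.

A_x = 0, A_y = 198.7 N, C_y = 41.32 N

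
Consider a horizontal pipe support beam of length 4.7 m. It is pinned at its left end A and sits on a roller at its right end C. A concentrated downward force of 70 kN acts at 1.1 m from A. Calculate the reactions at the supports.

ΣM about A: C_y·4.7 − 70·1.1 = 0 → C_y = 77/4.7 = 16.383 ≈ 16.38 kN.
ΣF_y = 0: A_y + 16.383 − 70 = 0 → A_y = 53.62 kN.
ΣF_x = 0: no horizontal applied forces, so A_x = 0.

A_x = 0, A_y = 53.62 kN, C_y = 16.38 kN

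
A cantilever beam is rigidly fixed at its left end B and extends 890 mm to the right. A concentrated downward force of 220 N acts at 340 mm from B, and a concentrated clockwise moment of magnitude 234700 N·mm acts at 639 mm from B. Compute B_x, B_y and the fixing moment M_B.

ΣF_x = 0: B_x = 0.
ΣF_y = 0: B_y − 220 = 0 → B_y = 220.0 N.
ΣM about B: M_B − 220·340 − 234700 = 0 → M_B = 309500 N·mm.

B_x = 0, B_y = 220.0 N, M_B = 309500 N·mm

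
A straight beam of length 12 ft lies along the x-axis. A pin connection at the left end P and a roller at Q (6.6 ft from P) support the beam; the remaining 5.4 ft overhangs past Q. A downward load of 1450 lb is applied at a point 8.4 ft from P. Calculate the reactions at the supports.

P_x = 0, P_y = -395.5 lb, Q_y = 1845 lb

ΣM about P: Q_y·6.6 − 1450·8.4 = 0 → Q_y = 12180/6.6 = 1845.45 ≈ 1845 lb.
ΣF_y = 0: P_y + 1845.45 − 1450 = 0 → P_y = -395.5 lb.
ΣF_x = 0: no horizontal applied forces, so P_x = 0.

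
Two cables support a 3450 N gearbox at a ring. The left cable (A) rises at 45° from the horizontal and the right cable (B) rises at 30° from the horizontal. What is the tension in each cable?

T_A = 3093 N, T_B = 2526 N

ΣF_x = 0: −T_A·cos45° + T_B·cos30° = 0 → T_B = 0.816497·T_A.
ΣF_y = 0: T_A·sin45° + T_B·sin30° = 3450.
Substitute: T_A·(0.707107 + 0.816497·0.5) = 3450 → T_A = 3093.18 ≈ 3093 N.
Then T_B = 0.816497 × 3093.18 = 2526 N.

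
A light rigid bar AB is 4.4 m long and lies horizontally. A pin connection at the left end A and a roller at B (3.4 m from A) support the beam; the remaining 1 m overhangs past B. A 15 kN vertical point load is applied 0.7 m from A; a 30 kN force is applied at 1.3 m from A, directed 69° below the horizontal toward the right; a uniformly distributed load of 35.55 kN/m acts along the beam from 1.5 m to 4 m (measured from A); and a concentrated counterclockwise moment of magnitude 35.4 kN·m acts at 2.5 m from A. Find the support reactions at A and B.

A_x = -10.75 kN, A_y = 56.61 kN, B_y = 75.27 kN

Resultant of the distributed load: 35.55 × 2.5 = 88.875 kN at 2.75 m from A.
Taking moments about A: B_y·3.4 − 15·0.7 − 30·sin69°·1.3 − (35.55·2.5)·2.75 + 35.4 = 0 → B_y = 255.916/3.4 = 75.2694 ≈ 75.27 kN.
ΣF_y = 0: A_y + 75.2694 − 15 − 30·sin69° − 35.55·2.5 = 0 → A_y = 56.61 kN.
ΣF_x = 0: A_x + 30·cos69° = 0 → A_x = -10.75 kN.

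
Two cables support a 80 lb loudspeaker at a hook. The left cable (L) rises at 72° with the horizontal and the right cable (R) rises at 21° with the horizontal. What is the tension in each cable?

ΣF_x = 0: −T_L·cos72° + T_R·cos21° = 0 → T_R = 0.331002·T_L.
ΣF_y = 0: T_L·sin72° + T_R·sin21° = 80.
Substitute: T_L·(0.951057 + 0.331002·0.358368) = 80 → T_L = 74.7889 ≈ 74.79 lb.
Then T_R = 0.331002 × 74.7889 = 24.76 lb.

T_L = 74.79 lb, T_R = 24.76 lb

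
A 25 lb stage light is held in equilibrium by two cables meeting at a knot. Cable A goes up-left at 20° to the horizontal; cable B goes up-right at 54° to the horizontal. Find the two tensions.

ΣF_x = 0: −T_A·cos20° + T_B·cos54° = 0 → T_B = 1.5987·T_A.
ΣF_y = 0: T_A·sin20° + T_B·sin54° = 25.
Substitute: T_A·(0.34202 + 1.5987·0.809017) = 25 → T_A = 15.2868 ≈ 15.29 lb.
Then T_B = 1.5987 × 15.2868 = 24.44 lb.

T_A = 15.29 lb, T_B = 24.44 lb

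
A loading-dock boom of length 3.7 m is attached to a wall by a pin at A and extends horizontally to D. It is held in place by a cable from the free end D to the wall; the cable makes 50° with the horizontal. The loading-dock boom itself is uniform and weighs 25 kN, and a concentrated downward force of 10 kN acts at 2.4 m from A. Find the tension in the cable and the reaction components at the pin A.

T = 24.79 kN, A_x = 15.93 kN, A_y = 16.01 kN

ΣM about A: T·sin50°·3.7 − 25·1.85 − 10·2.4 = 0 → T = 70.25/(3.7·0.766044) = 24.7851 ≈ 24.79 kN.
ΣF_x = 0: A_x − T·cos50° = 0 → A_x = 24.7851 × 0.642788 = 15.93 kN.
ΣF_y = 0: A_y + T·sin50° − 25 − 10 = 0 → A_y = 35 − 24.7851 × 0.766044 = 16.01 kN.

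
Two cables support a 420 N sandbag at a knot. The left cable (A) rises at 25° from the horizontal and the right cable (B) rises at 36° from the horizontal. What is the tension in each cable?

ΣF_x = 0: −T_A·cos25° + T_B·cos36° = 0 → T_B = 1.12026·T_A.
ΣF_y = 0: T_A·sin25° + T_B·sin36° = 420.
Substitute: T_A·(0.422618 + 1.12026·0.587785) = 420 → T_A = 388.497 ≈ 388.5 N.
Then T_B = 1.12026 × 388.497 = 435.2 N.

T_A = 388.5 N, T_B = 435.2 N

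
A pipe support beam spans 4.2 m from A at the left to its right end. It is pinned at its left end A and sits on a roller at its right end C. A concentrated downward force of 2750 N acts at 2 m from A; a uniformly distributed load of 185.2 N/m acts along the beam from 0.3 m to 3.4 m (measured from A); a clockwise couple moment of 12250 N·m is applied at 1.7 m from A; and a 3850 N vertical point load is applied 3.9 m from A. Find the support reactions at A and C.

A_x = 0, A_y = -880.0 N, C_y = 8054 N

Resultant of the distributed load: 185.2 × 3.1 = 574.12 N at 1.85 m from A.
Taking moments about A: C_y·4.2 − 2750·2 − (185.2·3.1)·1.85 − 12250 − 3850·3.9 = 0 → C_y = 33827.122/4.2 = 8054.08 ≈ 8054 N.
ΣF_y = 0: A_y + 8054.08 − 2750 − 185.2·3.1 − 3850 = 0 → A_y = -880.0 N.
ΣF_x = 0: no horizontal applied forces, so A_x = 0.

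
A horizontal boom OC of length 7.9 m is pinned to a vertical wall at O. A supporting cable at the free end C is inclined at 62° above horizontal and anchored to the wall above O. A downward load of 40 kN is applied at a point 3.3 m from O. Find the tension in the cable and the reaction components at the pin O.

T = 18.92 kN, O_x = 8.884 kN, O_y = 23.29 kN

ΣM about O: T·sin62°·7.9 − 40·3.3 = 0 → T = 132/(7.9·0.882948) = 18.9239 ≈ 18.92 kN.
ΣF_x = 0: O_x − T·cos62° = 0 → O_x = 18.9239 × 0.469472 = 8.884 kN.
ΣF_y = 0: O_y + T·sin62° − 40 = 0 → O_y = 40 − 18.9239 × 0.882948 = 23.29 kN.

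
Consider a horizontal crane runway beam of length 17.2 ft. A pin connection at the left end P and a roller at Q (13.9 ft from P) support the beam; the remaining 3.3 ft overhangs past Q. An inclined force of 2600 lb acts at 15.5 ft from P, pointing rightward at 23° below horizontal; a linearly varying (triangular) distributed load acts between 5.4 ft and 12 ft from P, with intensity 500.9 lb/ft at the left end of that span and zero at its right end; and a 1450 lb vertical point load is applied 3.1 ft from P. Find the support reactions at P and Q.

P_x = -2393 lb, P_y = 1759 lb, Q_y = 2360 lb

Resultant of the triangular load: ½ × 500.9 × 6.6 = 1652.97 lb, acting at 7.6 ft from P (one-third of the span from the peak).
Moments about P: Q_y·13.9 − 2600·sin23°·15.5 − (½·500.9·6.6)·7.6 − 1450·3.1 = 0 → Q_y = 32804/13.9 = 2360 lb.
ΣF_y = 0: P_y + 2360 − 2600·sin23° − ½·500.9·6.6 − 1450 = 0 → P_y = 1759 lb.
ΣF_x = 0: P_x + 2600·cos23° = 0 → P_x = -2393 lb.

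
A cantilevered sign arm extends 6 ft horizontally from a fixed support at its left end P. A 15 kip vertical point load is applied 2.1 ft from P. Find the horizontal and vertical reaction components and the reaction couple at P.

ΣF_x = 0: P_x = 0.
ΣF_y = 0: P_y − 15 = 0 → P_y = 15.00 kip.
ΣM about P: M_P − 15·2.1 = 0 → M_P = 31.50 kip·ft.

P_x = 0, P_y = 15.00 kip, M_P = 31.50 kip·ft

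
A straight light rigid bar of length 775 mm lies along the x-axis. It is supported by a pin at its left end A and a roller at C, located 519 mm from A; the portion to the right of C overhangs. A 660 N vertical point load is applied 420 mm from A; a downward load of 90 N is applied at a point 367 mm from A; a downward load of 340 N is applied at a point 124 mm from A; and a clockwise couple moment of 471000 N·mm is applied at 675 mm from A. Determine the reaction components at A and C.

ΣM about A: C_y·519 − 660·420 − 90·367 − 340·124 − 471000 = 0 → C_y = 823390/519 = 1586.49 ≈ 1586 N.
ΣF_y = 0: A_y + 1586.49 − 660 − 90 − 340 = 0 → A_y = -496.5 N.
ΣF_x = 0: no horizontal applied forces, so A_x = 0.

A_x = 0, A_y = -496.5 N, C_y = 1586 N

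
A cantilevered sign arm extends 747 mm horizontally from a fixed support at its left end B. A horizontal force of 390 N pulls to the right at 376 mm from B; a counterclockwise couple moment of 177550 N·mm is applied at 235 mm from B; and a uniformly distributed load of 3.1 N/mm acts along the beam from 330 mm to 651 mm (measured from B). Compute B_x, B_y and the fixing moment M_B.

B_x = -390.0 N, B_y = 995.1 N, M_B = 310500 N·mm

Resultant of the distributed load: 3.1 × 321 = 995.1 N at 490.5 mm from B.
ΣF_x = 0: B_x + 390 = 0 → B_x = -390.0 N.
ΣF_y = 0: B_y − 3.1·321 = 0 → B_y = 995.1 N.
ΣM about B: M_B + 177550 − (3.1·321)·490.5 = 0 → M_B = 310500 N·mm.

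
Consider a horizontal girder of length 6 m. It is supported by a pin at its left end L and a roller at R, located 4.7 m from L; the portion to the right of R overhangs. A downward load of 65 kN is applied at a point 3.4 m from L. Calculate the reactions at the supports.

L_x = 0, L_y = 17.98 kN, R_y = 47.02 kN

Moments about L: R_y·4.7 − 65·3.4 = 0 → R_y = 221/4.7 = 47.0213 ≈ 47.02 kN.
ΣF_y = 0: L_y + 47.0213 − 65 = 0 → L_y = 17.98 kN.
ΣF_x = 0: no horizontal applied forces, so L_x = 0.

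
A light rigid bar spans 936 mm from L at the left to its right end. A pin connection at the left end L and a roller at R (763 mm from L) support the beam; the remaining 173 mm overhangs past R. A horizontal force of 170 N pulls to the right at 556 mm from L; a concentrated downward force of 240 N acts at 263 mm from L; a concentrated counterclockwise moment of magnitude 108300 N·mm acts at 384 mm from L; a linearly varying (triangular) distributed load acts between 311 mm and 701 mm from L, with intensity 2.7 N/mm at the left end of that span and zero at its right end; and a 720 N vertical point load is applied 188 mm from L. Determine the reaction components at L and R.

Resultant of the triangular load: ½ × 2.7 × 390 = 526.5 N, acting at 441 mm from L (one-third of the span from the peak).
Taking moments about L: R_y·763 − 240·263 + 108300 − (½·2.7·390)·441 − 720·188 = 0 → R_y = 322366.5/763 = 422.499 ≈ 422.5 N.
ΣF_y = 0: L_y + 422.499 − 240 − ½·2.7·390 − 720 = 0 → L_y = 1064 N.
ΣF_x = 0: L_x + 170 = 0 → L_x = -170.0 N.

L_x = -170.0 N, L_y = 1064 N, R_y = 422.5 N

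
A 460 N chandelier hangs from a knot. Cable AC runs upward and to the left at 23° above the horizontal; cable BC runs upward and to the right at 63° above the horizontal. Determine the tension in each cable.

ΣF_x = 0: −T_AC·cos23° + T_BC·cos63° = 0 → T_BC = 2.02759·T_AC.
ΣF_y = 0: T_AC·sin23° + T_BC·sin63° = 460.
Substitute: T_AC·(0.390731 + 2.02759·0.891007) = 460 → T_AC = 209.345 ≈ 209.3 N.
Then T_BC = 2.02759 × 209.345 = 424.5 N.

T_AC = 209.3 N, T_BC = 424.5 N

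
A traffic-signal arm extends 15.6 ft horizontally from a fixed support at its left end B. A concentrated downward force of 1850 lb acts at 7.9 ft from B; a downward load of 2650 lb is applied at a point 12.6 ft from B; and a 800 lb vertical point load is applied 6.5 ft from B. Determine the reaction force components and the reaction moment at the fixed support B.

B_x = 0, B_y = 5300 lb, M_B = 53200 lb·ft

ΣF_x = 0: B_x = 0.
ΣF_y = 0: B_y − 1850 − 2650 − 800 = 0 → B_y = 5300 lb.
ΣM about B: M_B − 1850·7.9 − 2650·12.6 − 800·6.5 = 0 → M_B = 53200 lb·ft.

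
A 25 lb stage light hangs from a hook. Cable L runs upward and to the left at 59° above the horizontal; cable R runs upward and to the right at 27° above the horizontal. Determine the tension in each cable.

ΣF_x = 0: −T_L·cos59° + T_R·cos27° = 0 → T_R = 0.578041·T_L.
ΣF_y = 0: T_L·sin59° + T_R·sin27° = 25.
Substitute: T_L·(0.857167 + 0.578041·0.45399) = 25 → T_L = 22.3296 ≈ 22.33 lb.
Then T_R = 0.578041 × 22.3296 = 12.91 lb.

T_L = 22.33 lb, T_R = 12.91 lb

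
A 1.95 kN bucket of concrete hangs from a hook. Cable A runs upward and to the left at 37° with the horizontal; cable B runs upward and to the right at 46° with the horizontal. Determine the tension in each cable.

T_A = 1.365 kN, T_B = 1.569 kN

ΣF_x = 0: −T_A·cos37° + T_B·cos46° = 0 → T_B = 1.14968·T_A.
ΣF_y = 0: T_A·sin37° + T_B·sin46° = 1.95.
Substitute: T_A·(0.601815 + 1.14968·0.71934) = 1.95 → T_A = 1.36476 ≈ 1.365 kN.
Then T_B = 1.14968 × 1.36476 = 1.569 kN.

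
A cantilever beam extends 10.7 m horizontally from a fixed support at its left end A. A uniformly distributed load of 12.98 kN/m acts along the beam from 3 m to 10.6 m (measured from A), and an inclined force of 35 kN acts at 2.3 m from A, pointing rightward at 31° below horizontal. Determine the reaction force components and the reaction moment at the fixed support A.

Resultant of the distributed load: 12.98 × 7.6 = 98.648 kN at 6.8 m from A.
ΣF_x = 0: A_x + 35·cos31° = 0 → A_x = -30.00 kN.
ΣF_y = 0: A_y − 12.98·7.6 − 35·sin31° = 0 → A_y = 116.7 kN.
ΣM about A: M_A − (12.98·7.6)·6.8 − 35·sin31°·2.3 = 0 → M_A = 712.3 kN·m.

A_x = -30.00 kN, A_y = 116.7 kN, M_A = 712.3 kN·m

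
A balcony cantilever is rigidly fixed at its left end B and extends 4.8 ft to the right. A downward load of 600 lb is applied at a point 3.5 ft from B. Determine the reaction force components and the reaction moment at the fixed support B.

ΣF_x = 0: B_x = 0.
ΣF_y = 0: B_y − 600 = 0 → B_y = 600.0 lb.
ΣM about B: M_B − 600·3.5 = 0 → M_B = 2100 lb·ft.

B_x = 0, B_y = 600.0 lb, M_B = 2100 lb·ft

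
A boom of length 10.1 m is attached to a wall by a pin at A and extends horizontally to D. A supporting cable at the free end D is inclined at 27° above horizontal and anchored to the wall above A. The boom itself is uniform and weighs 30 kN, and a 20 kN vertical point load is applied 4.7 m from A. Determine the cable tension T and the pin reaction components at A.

T = 53.54 kN, A_x = 47.71 kN, A_y = 25.69 kN

ΣM about A: T·sin27°·10.1 − 30·5.05 − 20·4.7 = 0 → T = 245.5/(10.1·0.45399) = 53.5407 ≈ 53.54 kN.
ΣF_x = 0: A_x − T·cos27° = 0 → A_x = 53.5407 × 0.891007 = 47.71 kN.
ΣF_y = 0: A_y + T·sin27° − 30 − 20 = 0 → A_y = 50 − 53.5407 × 0.45399 = 25.69 kN.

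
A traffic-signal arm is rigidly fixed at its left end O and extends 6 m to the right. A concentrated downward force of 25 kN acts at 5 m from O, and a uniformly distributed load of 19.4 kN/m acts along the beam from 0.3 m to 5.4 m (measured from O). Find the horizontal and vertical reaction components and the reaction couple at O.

O_x = 0, O_y = 123.9 kN, M_O = 407.0 kN·m

Resultant of the distributed load: 19.4 × 5.1 = 98.94 kN at 2.85 m from O.
ΣF_x = 0: O_x = 0.
ΣF_y = 0: O_y − 25 − 19.4·5.1 = 0 → O_y = 123.9 kN.
ΣM about O: M_O − 25·5 − (19.4·5.1)·2.85 = 0 → M_O = 407.0 kN·m.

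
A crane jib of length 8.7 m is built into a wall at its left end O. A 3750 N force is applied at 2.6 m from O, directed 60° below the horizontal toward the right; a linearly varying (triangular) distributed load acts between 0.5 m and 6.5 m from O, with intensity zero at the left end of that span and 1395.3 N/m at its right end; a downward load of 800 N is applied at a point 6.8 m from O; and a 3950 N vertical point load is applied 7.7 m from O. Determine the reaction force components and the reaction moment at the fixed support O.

Resultant of the triangular load: ½ × 1395.3 × 6 = 4185.9 N, acting at 4.5 m from O (one-third of the span from the peak).
ΣF_x = 0: O_x + 3750·cos60° = 0 → O_x = -1875 N.
ΣF_y = 0: O_y − 3750·sin60° − ½·1395.3·6 − 800 − 3950 = 0 → O_y = 12180 N.
ΣM about O: M_O − 3750·sin60°·2.6 − (½·1395.3·6)·4.5 − 800·6.8 − 3950·7.7 = 0 → M_O = 63140 N·m.

O_x = -1875 N, O_y = 12180 N, M_O = 63140 N·m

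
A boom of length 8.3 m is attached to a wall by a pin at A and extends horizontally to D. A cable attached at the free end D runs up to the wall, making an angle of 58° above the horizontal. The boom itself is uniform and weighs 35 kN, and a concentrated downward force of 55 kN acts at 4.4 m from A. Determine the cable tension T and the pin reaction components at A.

T = 55.02 kN, A_x = 29.15 kN, A_y = 43.34 kN

ΣM about A: T·sin58°·8.3 − 35·4.15 − 55·4.4 = 0 → T = 387.25/(8.3·0.848048) = 55.0165 ≈ 55.02 kN.
ΣF_x = 0: A_x − T·cos58° = 0 → A_x = 55.0165 × 0.529919 = 29.15 kN.
ΣF_y = 0: A_y + T·sin58° − 35 − 55 = 0 → A_y = 90 − 55.0165 × 0.848048 = 43.34 kN.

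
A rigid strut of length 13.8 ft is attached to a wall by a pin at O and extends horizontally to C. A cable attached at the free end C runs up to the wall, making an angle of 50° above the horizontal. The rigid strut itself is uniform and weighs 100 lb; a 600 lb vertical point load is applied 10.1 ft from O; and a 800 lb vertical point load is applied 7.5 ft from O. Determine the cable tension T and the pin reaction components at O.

T = 1206 lb, O_x = 775.3 lb, O_y = 576.1 lb

ΣM about O: T·sin50°·13.8 − 100·6.9 − 600·10.1 − 800·7.5 = 0 → T = 12750/(13.8·0.766044) = 1206.08 ≈ 1206 lb.
ΣF_x = 0: O_x − T·cos50° = 0 → O_x = 1206.08 × 0.642788 = 775.3 lb.
ΣF_y = 0: O_y + T·sin50° − 100 − 600 − 800 = 0 → O_y = 1500 − 1206.08 × 0.766044 = 576.1 lb.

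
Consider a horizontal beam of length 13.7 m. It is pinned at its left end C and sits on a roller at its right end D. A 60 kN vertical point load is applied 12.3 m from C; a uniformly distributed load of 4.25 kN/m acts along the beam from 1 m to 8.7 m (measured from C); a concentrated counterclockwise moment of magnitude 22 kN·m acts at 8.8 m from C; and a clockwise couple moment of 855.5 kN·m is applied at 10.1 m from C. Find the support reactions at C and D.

Resultant of the distributed load: 4.25 × 7.7 = 32.725 kN at 4.85 m from C.
Moments about C: D_y·13.7 − 60·12.3 − (4.25·7.7)·4.85 + 22 − 855.5 = 0 → D_y = 1730.21625/13.7 = 126.293 ≈ 126.3 kN.
ΣF_y = 0: C_y + 126.293 − 60 − 4.25·7.7 = 0 → C_y = -33.57 kN.
ΣF_x = 0: no horizontal applied forces, so C_x = 0.

C_x = 0, C_y = -33.57 kN, D_y = 126.3 kN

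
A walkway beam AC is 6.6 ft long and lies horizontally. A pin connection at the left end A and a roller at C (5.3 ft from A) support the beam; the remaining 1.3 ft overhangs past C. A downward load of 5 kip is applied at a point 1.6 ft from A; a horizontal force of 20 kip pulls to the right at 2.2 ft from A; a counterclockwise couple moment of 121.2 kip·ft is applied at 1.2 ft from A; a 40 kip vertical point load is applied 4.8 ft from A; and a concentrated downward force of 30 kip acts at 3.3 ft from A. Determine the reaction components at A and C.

A_x = -20.00 kip, A_y = 41.45 kip, C_y = 33.55 kip

ΣM about A: C_y·5.3 − 5·1.6 + 121.2 − 40·4.8 − 30·3.3 = 0 → C_y = 177.8/5.3 = 33.5472 ≈ 33.55 kip.
ΣF_y = 0: A_y + 33.5472 − 5 − 40 − 30 = 0 → A_y = 41.45 kip.
ΣF_x = 0: A_x + 20 = 0 → A_x = -20.00 kip.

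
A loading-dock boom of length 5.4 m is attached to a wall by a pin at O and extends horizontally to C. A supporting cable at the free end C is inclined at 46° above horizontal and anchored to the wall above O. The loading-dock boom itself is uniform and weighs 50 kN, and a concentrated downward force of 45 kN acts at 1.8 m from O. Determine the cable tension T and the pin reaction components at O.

T = 55.61 kN, O_x = 38.63 kN, O_y = 55.00 kN

ΣM about O: T·sin46°·5.4 − 50·2.7 − 45·1.8 = 0 → T = 216/(5.4·0.71934) = 55.6065 ≈ 55.61 kN.
ΣF_x = 0: O_x − T·cos46° = 0 → O_x = 55.6065 × 0.694658 = 38.63 kN.
ΣF_y = 0: O_y + T·sin46° − 50 − 45 = 0 → O_y = 95 − 55.6065 × 0.71934 = 55.00 kN.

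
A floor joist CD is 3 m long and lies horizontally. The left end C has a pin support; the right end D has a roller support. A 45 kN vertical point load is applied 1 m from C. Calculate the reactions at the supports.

Taking moments about C: D_y·3 − 45·1 = 0 → D_y = 45/3 = 15.00 kN.
ΣF_y = 0: C_y + 15 − 45 = 0 → C_y = 30.00 kN.
ΣF_x = 0: no horizontal applied forces, so C_x = 0.

C_x = 0, C_y = 30.00 kN, D_y = 15.00 kN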